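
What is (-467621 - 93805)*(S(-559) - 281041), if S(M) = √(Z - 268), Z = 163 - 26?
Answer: 157783724466 - 561426*I*√131 ≈ 1.5778e+11 - 6.4258e+6*I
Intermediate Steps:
Z = 137
S(M) = I*√131 (S(M) = √(137 - 268) = √(-131) = I*√131)
(-467621 - 93805)*(S(-559) - 281041) = (-467621 - 93805)*(I*√131 - 281041) = -561426*(-281041 + I*√131) = 157783724466 - 561426*I*√131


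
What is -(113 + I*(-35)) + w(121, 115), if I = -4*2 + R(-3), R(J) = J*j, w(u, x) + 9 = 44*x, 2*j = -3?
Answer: 9631/2 ≈ 4815.5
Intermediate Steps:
j = -3/2 (j = (½)*(-3) = -3/2 ≈ -1.5000)
w(u, x) = -9 + 44*x
R(J) = -3*J/2 (R(J) = J*(-3/2) = -3*J/2)
I = -7/2 (I = -4*2 - 3/2*(-3) = -8 + 9/2 = -7/2 ≈ -3.5000)
-(113 + I*(-35)) + w(121, 115) = -(113 - 7/2*(-35)) + (-9 + 44*115) = -(113 + 245/2) + (-9 + 5060) = -1*471/2 + 5051 = -471/2 + 5051 = 9631/2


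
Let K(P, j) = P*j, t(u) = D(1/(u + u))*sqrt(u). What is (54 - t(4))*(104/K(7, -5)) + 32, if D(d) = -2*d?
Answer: -4548/35 ≈ -129.94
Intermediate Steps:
t(u) = -1/sqrt(u) (t(u) = (-2/(u + u))*sqrt(u) = (-2*1/(2*u))*sqrt(u) = (-1/u)*sqrt(u) = -1/sqrt(u))
(54 - t(4))*(104/K(7, -5)) + 32 = (54 - (-1)/sqrt(4))*(104/((7*(-5)))) + 32 = (54 - (-1)/2)*(104/(-35)) + 32 = (54 - 1*(-1/2))*(104*(-1/35)) + 32 = (54 + 1/2)*(-104/35) + 32 = (109/2)*(-104/35) + 32 = -5668/35 + 32 = -4548/35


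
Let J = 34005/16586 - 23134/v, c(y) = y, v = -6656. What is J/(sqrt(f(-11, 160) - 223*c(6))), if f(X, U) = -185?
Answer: -152509451*I*sqrt(1523)/42033435392 ≈ -0.1416*I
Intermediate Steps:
J = 152509451/27599104 (J = 34005/16586 - 23134/(-6656) = 34005*(1/16586) - 23134*(-1/6656) = 34005/16586 + 11567/3328 = 152509451/27599104 ≈ 5.5259)
J/(sqrt(f(-11, 160) - 223*c(6))) = 152509451/(27599104*(sqrt(-185 - 223*6))) = 152509451/(27599104*(sqrt(-185 - 1338))) = 152509451/(27599104*(sqrt(-1523))) = 152509451/(27599104*((I*sqrt(1523)))) = 152509451*(-I*sqrt(1523)/1523)/27599104 = -152509451*I*sqrt(1523)/42033435392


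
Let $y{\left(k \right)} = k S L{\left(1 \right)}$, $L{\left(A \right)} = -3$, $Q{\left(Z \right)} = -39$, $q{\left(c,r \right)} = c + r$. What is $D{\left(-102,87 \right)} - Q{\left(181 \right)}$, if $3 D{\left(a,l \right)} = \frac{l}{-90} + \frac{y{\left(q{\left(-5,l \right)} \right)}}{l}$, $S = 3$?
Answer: $\frac{93569}{2610} \approx 35.85$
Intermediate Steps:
$y{\left(k \right)} = - 9 k$ ($y{\left(k \right)} = k 3 \left(-3\right) = 3 k \left(-3\right) = - 9 k$)
$D{\left(a,l \right)} = - \frac{l}{270} + \frac{45 - 9 l}{3 l}$ ($D{\left(a,l \right)} = \frac{\frac{l}{-90} + \frac{\left(-9\right) \left(-5 + l\right)}{l}}{3} = \frac{l \left(- \frac{1}{90}\right) + \frac{45 - 9 l}{l}}{3} = \frac{- \frac{l}{90} + \frac{45 - 9 l}{l}}{3} = - \frac{l}{270} + \frac{45 - 9 l}{3 l}$)
$D{\left(-102,87 \right)} - Q{\left(181 \right)} = \left(-3 + \frac{15}{87} - \frac{29}{90}\right) - -39 = \left(-3 + 15 \cdot \frac{1}{87} - \frac{29}{90}\right) + 39 = \left(-3 + \frac{5}{29} - \frac{29}{90}\right) + 39 = - \frac{8221}{2610} + 39 = \frac{93569}{2610}$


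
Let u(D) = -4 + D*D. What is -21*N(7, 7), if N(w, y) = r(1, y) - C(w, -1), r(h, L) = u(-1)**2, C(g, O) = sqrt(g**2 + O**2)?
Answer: -189 + 105*sqrt(2) ≈ -40.508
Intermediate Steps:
C(g, O) = sqrt(O**2 + g**2)
u(D) = -4 + D**2
r(h, L) = 9 (r(h, L) = (-4 + (-1)**2)**2 = (-4 + 1)**2 = (-3)**2 = 9)
N(w, y) = 9 - sqrt(1 + w**2) (N(w, y) = 9 - sqrt((-1)**2 + w**2) = 9 - sqrt(1 + w**2))
-21*N(7, 7) = -21*(9 - sqrt(1 + 7**2)) = -21*(9 - sqrt(1 + 49)) = -21*(9 - sqrt(50)) = -21*(9 - 5*sqrt(2)) = -189 + 105*sqrt(2)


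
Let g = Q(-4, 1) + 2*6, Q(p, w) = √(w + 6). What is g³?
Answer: (12 + √7)³ ≈ 3141.5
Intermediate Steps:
Q(p, w) = √(6 + w)
g = 12 + √7 (g = √(6 + 1) + 2*6 = √7 + 12 = 12 + √7 ≈ 14.646)
g³ = (12 + √7)³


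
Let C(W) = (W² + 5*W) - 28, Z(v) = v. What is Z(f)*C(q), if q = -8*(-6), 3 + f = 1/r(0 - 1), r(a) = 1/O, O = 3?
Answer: 0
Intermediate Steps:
r(a) = ⅓ (r(a) = 1/3 = ⅓)
f = 0 (f = -3 + 1/(⅓) = -3 + 3 = 0)
q = 48
C(W) = -28 + W² + 5*W
Z(f)*C(q) = 0*(-28 + 48² + 5*48) = 0*(-28 + 2304 + 240) = 0*2516 = 0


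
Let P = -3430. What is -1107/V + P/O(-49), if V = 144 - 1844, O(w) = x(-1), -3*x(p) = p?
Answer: -17491893/1700 ≈ -10289.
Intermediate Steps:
x(p) = -p/3
O(w) = 1/3 (O(w) = -1/3*(-1) = 1/3)
V = -1700
-1107/V + P/O(-49) = -1107/(-1700) - 3430/1/3 = -1107*(-1/1700) - 3430*3 = 1107/1700 - 10290 = -17491893/1700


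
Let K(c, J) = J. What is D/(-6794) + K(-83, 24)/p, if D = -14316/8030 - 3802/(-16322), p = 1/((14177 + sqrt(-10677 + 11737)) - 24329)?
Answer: -54239705197380557/222615023510 + 48*sqrt(265) ≈ -2.4287e+5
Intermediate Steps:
p = 1/(-10152 + 2*sqrt(265)) (p = 1/((14177 + sqrt(1060)) - 24329) = 1/((14177 + 2*sqrt(265)) - 24329) = 1/(-10152 + 2*sqrt(265)) ≈ -9.8820e-5)
D = -50783923/32766415 (D = -14316*1/8030 - 3802*(-1/16322) = -7158/4015 + 1901/8161 = -50783923/32766415 ≈ -1.5499)
D/(-6794) + K(-83, 24)/p = -50783923/32766415/(-6794) + 24/(-2538/25765511 - sqrt(265)/51531022) = -50783923/32766415*(-1/6794) + 24/(-2538/25765511 - sqrt(265)/51531022) = 50783923/222615023510 + 24/(-2538/25765511 - sqrt(265)/51531022)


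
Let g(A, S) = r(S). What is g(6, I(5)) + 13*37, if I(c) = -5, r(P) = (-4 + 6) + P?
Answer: 478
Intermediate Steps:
r(P) = 2 + P
g(A, S) = 2 + S
g(6, I(5)) + 13*37 = (2 - 5) + 13*37 = -3 + 481 = 478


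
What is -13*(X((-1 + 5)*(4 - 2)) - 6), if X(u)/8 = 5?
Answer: -442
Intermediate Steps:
X(u) = 40 (X(u) = 8*5 = 40)
-13*(X((-1 + 5)*(4 - 2)) - 6) = -13*(40 - 6) = -13*34 = -442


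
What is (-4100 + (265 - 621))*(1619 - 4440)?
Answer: 12570376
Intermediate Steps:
(-4100 + (265 - 621))*(1619 - 4440) = (-4100 - 356)*(-2821) = -4456*(-2821) = 12570376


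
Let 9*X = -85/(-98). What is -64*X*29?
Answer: -78880/441 ≈ -178.87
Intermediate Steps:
X = 85/882 (X = (-85/(-98))/9 = (-85*(-1/98))/9 = (⅑)*(85/98) = 85/882 ≈ 0.096372)
-64*X*29 = -64*85/882*29 = -2720/441*29 = -78880/441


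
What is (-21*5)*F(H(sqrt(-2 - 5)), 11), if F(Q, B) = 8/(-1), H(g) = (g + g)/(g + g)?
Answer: 840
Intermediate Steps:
H(g) = 1 (H(g) = (2*g)/((2*g)) = (2*g)*(1/(2*g)) = 1)
F(Q, B) = -8 (F(Q, B) = 8*(-1) = -8)
(-21*5)*F(H(sqrt(-2 - 5)), 11) = -21*5*(-8) = -105*(-8) = 840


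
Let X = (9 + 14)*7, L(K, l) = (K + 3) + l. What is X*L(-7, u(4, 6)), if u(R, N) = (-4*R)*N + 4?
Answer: -15456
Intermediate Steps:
u(R, N) = 4 - 4*N*R (u(R, N) = -4*N*R + 4 = 4 - 4*N*R)
L(K, l) = 3 + K + l (L(K, l) = (3 + K) + l = 3 + K + l)
X = 161 (X = 23*7 = 161)
X*L(-7, u(4, 6)) = 161*(3 - 7 + (4 - 4*6*4)) = 161*(3 - 7 + (4 - 96)) = 161*(3 - 7 - 92) = 161*(-96) = -15456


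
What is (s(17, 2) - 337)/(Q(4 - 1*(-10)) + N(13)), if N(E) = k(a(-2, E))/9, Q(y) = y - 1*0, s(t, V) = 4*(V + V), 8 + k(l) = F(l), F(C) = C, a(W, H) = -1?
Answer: -321/13 ≈ -24.692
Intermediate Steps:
k(l) = -8 + l
s(t, V) = 8*V (s(t, V) = 4*(2*V) = 8*V)
Q(y) = y (Q(y) = y + 0 = y)
N(E) = -1 (N(E) = (-8 - 1)/9 = -9*⅑ = -1)
(s(17, 2) - 337)/(Q(4 - 1*(-10)) + N(13)) = (8*2 - 337)/((4 - 1*(-10)) - 1) = (16 - 337)/((4 + 10) - 1) = -321/(14 - 1) = -321/13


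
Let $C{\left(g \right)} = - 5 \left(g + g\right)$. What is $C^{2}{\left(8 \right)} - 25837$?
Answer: $-19437$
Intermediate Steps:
$C{\left(g \right)} = - 10 g$ ($C{\left(g \right)} = - 5 \cdot 2 g = - 10 g$)
$C^{2}{\left(8 \right)} - 25837 = \left(\left(-10\right) 8\right)^{2} - 25837 = \left(-80\right)^{2} - 25837 = 6400 - 25837 = -19437$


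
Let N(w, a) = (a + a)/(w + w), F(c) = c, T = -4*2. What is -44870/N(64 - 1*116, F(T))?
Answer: -291655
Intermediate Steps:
T = -8
N(w, a) = a/w (N(w, a) = (2*a)/((2*w)) = (2*a)*(1/(2*w)) = a/w)
-44870/N(64 - 1*116, F(T)) = -44870/((-8/(64 - 1*116))) = -44870/((-8/(64 - 116))) = -44870/((-8/(-52))) = -44870/((-8*(-1/52))) = -44870/2/13 = -44870*13/2 = -291655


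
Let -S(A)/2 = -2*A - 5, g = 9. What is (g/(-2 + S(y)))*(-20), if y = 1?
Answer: -15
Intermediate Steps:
S(A) = 10 + 4*A (S(A) = -2*(-2*A - 5) = -2*(-5 - 2*A) = 10 + 4*A)
(g/(-2 + S(y)))*(-20) = (9/(-2 + (10 + 4*1)))*(-20) = (9/(-2 + (10 + 4)))*(-20) = (9/(-2 + 14))*(-20) = (9/12)*(-20) = ((1/12)*9)*(-20) = (3/4)*(-20) = -15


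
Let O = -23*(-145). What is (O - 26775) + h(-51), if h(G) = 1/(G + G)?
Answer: -2390881/102 ≈ -23440.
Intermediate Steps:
h(G) = 1/(2*G)
O = 3335
(O - 26775) + h(-51) = (3335 - 26775) + (½)/(-51) = -23440 + (½)*(-1/51) = -23440 - 1/102 = -2390881/102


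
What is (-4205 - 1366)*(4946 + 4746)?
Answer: -53994132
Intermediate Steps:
(-4205 - 1366)*(4946 + 4746) = -5571*9692 = -53994132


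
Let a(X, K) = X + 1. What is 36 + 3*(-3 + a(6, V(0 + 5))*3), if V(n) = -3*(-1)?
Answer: 90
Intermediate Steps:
V(n) = 3
a(X, K) = 1 + X
36 + 3*(-3 + a(6, V(0 + 5))*3) = 36 + 3*(-3 + (1 + 6)*3) = 36 + 3*(-3 + 7*3) = 36 + 3*(-3 + 21) = 36 + 3*18 = 36 + 54 = 90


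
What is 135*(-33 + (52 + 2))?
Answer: 2835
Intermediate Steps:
135*(-33 + (52 + 2)) = 135*(-33 + 54) = 135*21 = 2835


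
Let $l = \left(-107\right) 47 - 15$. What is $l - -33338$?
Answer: $28294$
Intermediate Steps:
$l = -5044$ ($l = -5029 - 15 = -5044$)
$l - -33338 = -5044 - -33338 = -5044 + 33338 = 28294$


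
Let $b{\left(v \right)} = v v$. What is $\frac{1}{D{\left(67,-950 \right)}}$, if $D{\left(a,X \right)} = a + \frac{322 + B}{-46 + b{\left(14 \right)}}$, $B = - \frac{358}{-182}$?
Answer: $\frac{4550}{314677} \approx 0.014459$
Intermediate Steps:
$B = \frac{179}{91}$ ($B = \left(-358\right) \left(- \frac{1}{182}\right) = \frac{179}{91} \approx 1.967$)
$b{\left(v \right)} = v^{2}$
$D{\left(a,X \right)} = \frac{9827}{4550} + a$ ($D{\left(a,X \right)} = a + \frac{322 + \frac{179}{91}}{-46 + 14^{2}} = a + \frac{29481}{91 \left(-46 + 196\right)} = a + \frac{29481}{91 \cdot 150} = a + \frac{29481}{91} \cdot \frac{1}{150} = a + \frac{9827}{4550} = \frac{9827}{4550} + a$)
$\frac{1}{D{\left(67,-950 \right)}} = \frac{1}{\frac{9827}{4550} + 67} = \frac{1}{\frac{314677}{4550}} = \frac{4550}{314677}$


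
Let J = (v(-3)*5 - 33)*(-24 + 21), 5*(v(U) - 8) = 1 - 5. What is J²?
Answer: 81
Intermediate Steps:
v(U) = 36/5 (v(U) = 8 + (1 - 5)/5 = 8 + (⅕)*(-4) = 8 - ⅘ = 36/5)
J = -9 (J = ((36/5)*5 - 33)*(-24 + 21) = (36 - 33)*(-3) = 3*(-3) = -9)
J² = (-9)² = 81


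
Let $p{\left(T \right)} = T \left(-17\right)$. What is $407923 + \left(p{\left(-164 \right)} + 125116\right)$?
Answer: $535827$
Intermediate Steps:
$p{\left(T \right)} = - 17 T$
$407923 + \left(p{\left(-164 \right)} + 125116\right) = 407923 + \left(\left(-17\right) \left(-164\right) + 125116\right) = 407923 + \left(2788 + 125116\right) = 407923 + 127904 = 535827$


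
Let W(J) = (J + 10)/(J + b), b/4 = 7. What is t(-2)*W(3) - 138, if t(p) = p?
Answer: -4304/31 ≈ -138.84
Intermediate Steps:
b = 28 (b = 4*7 = 28)
W(J) = (10 + J)/(28 + J) (W(J) = (J + 10)/(J + 28) = (10 + J)/(28 + J))
t(-2)*W(3) - 138 = -2*(10 + 3)/(28 + 3) - 138 = -2*13/31 - 138 = -26/31 - 138 = -4304/31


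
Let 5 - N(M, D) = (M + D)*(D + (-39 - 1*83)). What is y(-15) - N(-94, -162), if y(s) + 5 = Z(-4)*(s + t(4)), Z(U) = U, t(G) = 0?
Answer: 72754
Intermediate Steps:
y(s) = -5 - 4*s (y(s) = -5 - 4*(s + 0) = -5 - 4*s)
N(M, D) = 5 - (-122 + D)*(D + M) (N(M, D) = 5 - (M + D)*(D + (-39 - 1*83)) = 5 - (D + M)*(D + (-39 - 83)) = 5 - (D + M)*(D - 122) = 5 - (D + M)*(-122 + D) = 5 - (-122 + D)*(D + M))
y(-15) - N(-94, -162) = (-5 - 4*(-15)) - (5 - 1*(-162)² + 122*(-162) + 122*(-94) - 1*(-162)*(-94)) = (-5 + 60) - (5 - 1*26244 - 19764 - 11468 - 15228) = 55 - (5 - 26244 - 19764 - 11468 - 15228) = 55 - 1*(-72699) = 55 + 72699 = 72754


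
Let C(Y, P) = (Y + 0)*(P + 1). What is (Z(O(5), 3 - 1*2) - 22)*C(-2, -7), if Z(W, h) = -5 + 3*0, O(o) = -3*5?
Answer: -324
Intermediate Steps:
O(o) = -15
C(Y, P) = Y*(1 + P)
Z(W, h) = -5 (Z(W, h) = -5 + 0 = -5)
(Z(O(5), 3 - 1*2) - 22)*C(-2, -7) = (-5 - 22)*(-2*(1 - 7)) = -(-54)*(-6) = -27*12 = -324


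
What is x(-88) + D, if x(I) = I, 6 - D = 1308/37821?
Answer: -1034210/12607 ≈ -82.035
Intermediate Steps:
D = 75206/12607 (D = 6 - 1308/37821 = 6 - 1*436/12607 = 6 - 436/12607 = 75206/12607 ≈ 5.9654)
x(-88) + D = -88 + 75206/12607 = -1034210/12607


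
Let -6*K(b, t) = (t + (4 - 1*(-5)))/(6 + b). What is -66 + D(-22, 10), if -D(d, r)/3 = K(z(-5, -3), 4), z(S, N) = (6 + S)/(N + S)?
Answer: -3050/47 ≈ -64.894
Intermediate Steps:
z(S, N) = (6 + S)/(N + S)
K(b, t) = -(9 + t)/(6*(6 + b)) (K(b, t) = -(t + (4 - 1*(-5)))/(6*(6 + b)) = -(t + (4 + 5))/(6*(6 + b)) = -(t + 9)/(6*(6 + b)) = -(9 + t)/(6*(6 + b)))
D(d, r) = 52/47 (D(d, r) = -(-9 - 1*4)/(2*(6 + (6 - 5)/(-3 - 5))) = -(-9 - 4)/(2*(6 + 1/(-8))) = -(-13)/(2*(6 - 1/8*1)) = -(-13)/(2*(6 - 1/8)) = -(-13)/(2*47/8) = -8*(-13)/(2*47) = -3*(-52/141) = 52/47)
-66 + D(-22, 10) = -66 + 52/47 = -3050/47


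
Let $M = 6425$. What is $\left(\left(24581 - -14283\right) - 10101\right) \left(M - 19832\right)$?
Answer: $-385625541$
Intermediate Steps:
$\left(\left(24581 - -14283\right) - 10101\right) \left(M - 19832\right) = \left(\left(24581 - -14283\right) - 10101\right) \left(6425 - 19832\right) = \left(\left(24581 + 14283\right) - 10101\right) \left(-13407\right) = \left(38864 - 10101\right) \left(-13407\right) = 28763 \left(-13407\right) = -385625541$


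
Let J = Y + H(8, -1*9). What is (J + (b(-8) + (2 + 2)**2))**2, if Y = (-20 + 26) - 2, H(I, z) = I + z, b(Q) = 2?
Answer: 441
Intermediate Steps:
Y = 4 (Y = 6 - 2 = 4)
J = 3 (J = 4 + (8 - 1*9) = 4 + (8 - 9) = 4 - 1 = 3)
(J + (b(-8) + (2 + 2)**2))**2 = (3 + (2 + (2 + 2)**2))**2 = (3 + (2 + 4**2))**2 = (3 + (2 + 16))**2 = (3 + 18)**2 = 21**2 = 441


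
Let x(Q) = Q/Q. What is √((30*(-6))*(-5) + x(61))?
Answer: √901 ≈ 30.017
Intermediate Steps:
x(Q) = 1
√((30*(-6))*(-5) + x(61)) = √((30*(-6))*(-5) + 1) = √(-180*(-5) + 1) = √(900 + 1) = √901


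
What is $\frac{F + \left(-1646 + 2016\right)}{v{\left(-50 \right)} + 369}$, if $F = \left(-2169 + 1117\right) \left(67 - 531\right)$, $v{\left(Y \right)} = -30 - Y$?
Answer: $\frac{488498}{389} \approx 1255.8$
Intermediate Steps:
$F = 488128$ ($F = \left(-1052\right) \left(-464\right) = 488128$)
$\frac{F + \left(-1646 + 2016\right)}{v{\left(-50 \right)} + 369} = \frac{488128 + \left(-1646 + 2016\right)}{\left(-30 - -50\right) + 369} = \frac{488128 + 370}{\left(-30 + 50\right) + 369} = \frac{488498}{20 + 369} = \frac{488498}{389}$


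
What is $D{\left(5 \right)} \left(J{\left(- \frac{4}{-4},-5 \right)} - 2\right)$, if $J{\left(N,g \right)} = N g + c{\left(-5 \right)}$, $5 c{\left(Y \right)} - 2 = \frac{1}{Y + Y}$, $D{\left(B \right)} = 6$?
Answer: $- \frac{993}{25} \approx -39.72$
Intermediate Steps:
$c{\left(Y \right)} = \frac{2}{5} + \frac{1}{10 Y}$ ($c{\left(Y \right)} = \frac{2}{5} + \frac{1}{5 \left(Y + Y\right)} = \frac{2}{5} + \frac{1}{5 \cdot 2 Y} = \frac{2}{5} + \frac{\frac{1}{2} \frac{1}{Y}}{5} = \frac{2}{5} + \frac{1}{10 Y}$)
$J{\left(N,g \right)} = \frac{19}{50} + N g$ ($J{\left(N,g \right)} = N g + \frac{1 + 4 \left(-5\right)}{10 \left(-5\right)} = N g + \frac{1}{10} \left(- \frac{1}{5}\right) \left(1 - 20\right) = N g + \frac{1}{10} \left(- \frac{1}{5}\right) \left(-19\right) = N g + \frac{19}{50} = \frac{19}{50} + N g$)
$D{\left(5 \right)} \left(J{\left(- \frac{4}{-4},-5 \right)} - 2\right) = 6 \left(\left(\frac{19}{50} + - \frac{4}{-4} \left(-5\right)\right) - 2\right) = 6 \left(\left(\frac{19}{50} + \left(-4\right) \left(- \frac{1}{4}\right) \left(-5\right)\right) - 2\right) = 6 \left(\left(\frac{19}{50} + 1 \left(-5\right)\right) - 2\right) = 6 \left(\left(\frac{19}{50} - 5\right) - 2\right) = 6 \left(- \frac{231}{50} - 2\right) = 6 \left(- \frac{331}{50}\right) = - \frac{993}{25}$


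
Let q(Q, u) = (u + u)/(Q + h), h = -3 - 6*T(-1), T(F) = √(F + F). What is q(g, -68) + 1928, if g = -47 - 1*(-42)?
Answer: 1936 - 6*I*√2 ≈ 1936.0 - 8.4853*I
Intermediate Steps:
T(F) = √2*√F (T(F) = √(2*F) = √2*√F)
h = -3 - 6*I*√2 (h = -3 - 6*√2*√(-1) = -3 - 6*√2*I = -3 - 6*I*√2 ≈ -3.0 - 8.4853*I)
g = -5 (g = -47 + 42 = -5)
q(Q, u) = 2*u/(-3 + Q - 6*I*√2) (q(Q, u) = (u + u)/(Q + (-3 - 6*I*√2)) = (2*u)/(-3 + Q - 6*I*√2) = 2*u/(-3 + Q - 6*I*√2))
q(g, -68) + 1928 = 2*(-68)/(-3 - 5 - 6*I*√2) + 1928 = 2*(-68)/(-8 - 6*I*√2) + 1928 = -136/(-8 - 6*I*√2) + 1928 = 1928 - 136/(-8 - 6*I*√2)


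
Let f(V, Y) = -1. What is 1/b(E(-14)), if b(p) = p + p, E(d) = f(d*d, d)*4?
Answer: -1/8 ≈ -0.12500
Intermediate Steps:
E(d) = -4 (E(d) = -1*4 = -4)
b(p) = 2*p
1/b(E(-14)) = 1/(2*(-4)) = 1/(-8) = -1/8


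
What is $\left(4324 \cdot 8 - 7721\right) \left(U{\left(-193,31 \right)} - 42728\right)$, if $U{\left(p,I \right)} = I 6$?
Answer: $-1143146082$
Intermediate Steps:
$U{\left(p,I \right)} = 6 I$
$\left(4324 \cdot 8 - 7721\right) \left(U{\left(-193,31 \right)} - 42728\right) = \left(4324 \cdot 8 - 7721\right) \left(6 \cdot 31 - 42728\right) = \left(34592 - 7721\right) \left(186 - 42728\right) = 26871 \left(-42542\right) = -1143146082$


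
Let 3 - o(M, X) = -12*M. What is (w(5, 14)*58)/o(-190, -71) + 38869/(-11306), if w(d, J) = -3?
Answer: -28845823/8581254 ≈ -3.3615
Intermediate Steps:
o(M, X) = 3 + 12*M (o(M, X) = 3 - (-12)*M = 3 + 12*M)
(w(5, 14)*58)/o(-190, -71) + 38869/(-11306) = (-3*58)/(3 + 12*(-190)) + 38869/(-11306) = -174/(3 - 2280) + 38869*(-1/11306) = -174/(-2277) - 38869/11306 = -174*(-1/2277) - 38869/11306 = 58/759 - 38869/11306 = -28845823/8581254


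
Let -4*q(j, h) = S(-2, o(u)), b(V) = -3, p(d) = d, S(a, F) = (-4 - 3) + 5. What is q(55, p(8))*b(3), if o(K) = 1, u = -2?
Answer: -3/2 ≈ -1.5000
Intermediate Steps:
S(a, F) = -2 (S(a, F) = -7 + 5 = -2)
q(j, h) = ½ (q(j, h) = -¼*(-2) = ½)
q(55, p(8))*b(3) = (½)*(-3) = -3/2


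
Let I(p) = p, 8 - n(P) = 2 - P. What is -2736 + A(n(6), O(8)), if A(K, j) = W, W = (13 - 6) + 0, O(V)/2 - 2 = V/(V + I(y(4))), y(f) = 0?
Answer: -2729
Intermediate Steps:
n(P) = 6 + P (n(P) = 8 - (2 - P) = 8 + (-2 + P) = 6 + P)
O(V) = 6 (O(V) = 4 + 2*(V/(V + 0)) = 4 + 2*(V/V) = 4 + 2*1 = 4 + 2 = 6)
W = 7 (W = 7 + 0 = 7)
A(K, j) = 7
-2736 + A(n(6), O(8)) = -2736 + 7 = -2729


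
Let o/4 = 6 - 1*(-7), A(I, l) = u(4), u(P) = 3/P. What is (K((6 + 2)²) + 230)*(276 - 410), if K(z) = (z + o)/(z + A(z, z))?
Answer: -8044556/259 ≈ -31060.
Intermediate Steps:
A(I, l) = ¾ (A(I, l) = 3/4 = 3*(¼) = ¾)
o = 52 (o = 4*(6 - 1*(-7)) = 4*(6 + 7) = 4*13 = 52)
K(z) = (52 + z)/(¾ + z) (K(z) = (z + 52)/(z + ¾) = (52 + z)/(¾ + z))
(K((6 + 2)²) + 230)*(276 - 410) = (4*(52 + (6 + 2)²)/(3 + 4*(6 + 2)²) + 230)*(276 - 410) = (4*(52 + 8²)/(3 + 4*8²) + 230)*(-134) = (4*(52 + 64)/(3 + 4*64) + 230)*(-134) = (4*116/(3 + 256) + 230)*(-134) = (4*116/259 + 230)*(-134) = (4*(1/259)*116 + 230)*(-134) = (464/259 + 230)*(-134) = (60034/259)*(-134) = -8044556/259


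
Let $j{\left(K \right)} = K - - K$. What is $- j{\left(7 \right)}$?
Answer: $-14$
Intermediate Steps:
$j{\left(K \right)} = 2 K$ ($j{\left(K \right)} = K + K = 2 K$)
$- j{\left(7 \right)} = - 2 \cdot 7 = \left(-1\right) 14 = -14$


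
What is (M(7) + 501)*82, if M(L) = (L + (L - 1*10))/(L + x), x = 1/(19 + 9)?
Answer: 8102338/197 ≈ 41129.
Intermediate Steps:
x = 1/28 ≈ 0.035714
M(L) = (-10 + 2*L)/(1/28 + L) (M(L) = (L + (L - 1*10))/(L + 1/28) = (L + (L - 10))/(1/28 + L) = (L + (-10 + L))/(1/28 + L) = (-10 + 2*L)/(1/28 + L))
(M(7) + 501)*82 = (56*(-5 + 7)/(1 + 28*7) + 501)*82 = (56*2/(1 + 196) + 501)*82 = (56*2/197 + 501)*82 = (56*(1/197)*2 + 501)*82 = (112/197 + 501)*82 = (98809/197)*82 = 8102338/197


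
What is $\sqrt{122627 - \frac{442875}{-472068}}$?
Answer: $\frac{\sqrt{84343873069527}}{26226} \approx 350.18$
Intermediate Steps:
$\sqrt{122627 - \frac{442875}{-472068}} = \sqrt{122627 - - \frac{147625}{157356}} = \sqrt{122627 + \frac{147625}{157356}} = \sqrt{\frac{19296241837}{157356}} = \frac{\sqrt{84343873069527}}{26226}$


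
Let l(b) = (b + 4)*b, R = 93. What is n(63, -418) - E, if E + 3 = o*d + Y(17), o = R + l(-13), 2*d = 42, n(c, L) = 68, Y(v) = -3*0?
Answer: -4339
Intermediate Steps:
Y(v) = 0
l(b) = b*(4 + b) (l(b) = (4 + b)*b = b*(4 + b))
d = 21 (d = (½)*42 = 21)
o = 210 (o = 93 - 13*(4 - 13) = 93 - 13*(-9) = 93 + 117 = 210)
E = 4407 (E = -3 + (210*21 + 0) = -3 + (4410 + 0) = -3 + 4410 = 4407)
n(63, -418) - E = 68 - 1*4407 = 68 - 4407 = -4339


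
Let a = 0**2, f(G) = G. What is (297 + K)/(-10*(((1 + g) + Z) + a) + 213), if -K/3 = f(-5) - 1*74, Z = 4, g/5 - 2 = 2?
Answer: -534/37 ≈ -14.432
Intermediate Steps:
g = 20 (g = 10 + 5*2 = 10 + 10 = 20)
a = 0
K = 237 (K = -3*(-5 - 1*74) = -3*(-5 - 74) = -3*(-79) = 237)
(297 + K)/(-10*(((1 + g) + Z) + a) + 213) = (297 + 237)/(-10*(((1 + 20) + 4) + 0) + 213) = 534/(-10*((21 + 4) + 0) + 213) = 534/(-10*(25 + 0) + 213) = 534/(-10*25 + 213) = 534/(-250 + 213) = 534/(-37) = 534*(-1/37) = -534/37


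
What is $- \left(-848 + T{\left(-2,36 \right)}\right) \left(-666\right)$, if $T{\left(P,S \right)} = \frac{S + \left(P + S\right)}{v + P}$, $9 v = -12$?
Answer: $-578754$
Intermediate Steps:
$v = - \frac{4}{3}$ ($v = \frac{1}{9} \left(-12\right) = - \frac{4}{3} \approx -1.3333$)
$T{\left(P,S \right)} = \frac{P + 2 S}{- \frac{4}{3} + P}$ ($T{\left(P,S \right)} = \frac{S + \left(P + S\right)}{- \frac{4}{3} + P} = \frac{P + 2 S}{- \frac{4}{3} + P}$)
$- \left(-848 + T{\left(-2,36 \right)}\right) \left(-666\right) = - \left(-848 + \frac{3 \left(-2 + 2 \cdot 36\right)}{-4 + 3 \left(-2\right)}\right) \left(-666\right) = - \left(-848 + \frac{3 \left(-2 + 72\right)}{-4 - 6}\right) \left(-666\right) = - \left(-848 + 3 \frac{1}{-10} \cdot 70\right) \left(-666\right) = - \left(-848 + 3 \left(- \frac{1}{10}\right) 70\right) \left(-666\right) = - \left(-848 - 21\right) \left(-666\right) = - \left(-869\right) \left(-666\right) = \left(-1\right) 578754 = -578754$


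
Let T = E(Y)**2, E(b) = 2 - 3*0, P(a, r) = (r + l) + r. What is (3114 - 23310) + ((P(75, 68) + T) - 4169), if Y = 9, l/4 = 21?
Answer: -24141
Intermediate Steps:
l = 84 (l = 4*21 = 84)
P(a, r) = 84 + 2*r (P(a, r) = (r + 84) + r = (84 + r) + r = 84 + 2*r)
E(b) = 2 (E(b) = 2 + 0 = 2)
T = 4 (T = 2**2 = 4)
(3114 - 23310) + ((P(75, 68) + T) - 4169) = (3114 - 23310) + (((84 + 2*68) + 4) - 4169) = -20196 + (((84 + 136) + 4) - 4169) = -20196 + ((220 + 4) - 4169) = -20196 + (224 - 4169) = -20196 - 3945 = -24141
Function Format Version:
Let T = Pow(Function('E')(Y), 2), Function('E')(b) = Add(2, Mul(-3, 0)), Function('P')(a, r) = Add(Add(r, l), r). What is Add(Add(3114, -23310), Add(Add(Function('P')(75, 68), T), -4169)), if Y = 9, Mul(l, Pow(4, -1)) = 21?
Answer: -24141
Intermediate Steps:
l = 84 (l = Mul(4, 21) = 84)
Function('P')(a, r) = Add(84, Mul(2, r)) (Function('P')(a, r) = Add(Add(r, 84), r) = Add(Add(84, r), r) = Add(84, Mul(2, r)))
Function('E')(b) = 2 (Function('E')(b) = Add(2, 0) = 2)
T = 4 (T = Pow(2, 2) = 4)
Add(Add(3114, -23310), Add(Add(Function('P')(75, 68), T), -4169)) = Add(Add(3114, -23310), Add(Add(Add(84, Mul(2, 68)), 4), -4169)) = Add(-20196, Add(Add(Add(84, 136), 4), -4169)) = Add(-20196, Add(Add(220, 4), -4169)) = Add(-20196, Add(224, -4169)) = Add(-20196, -3945) = -24141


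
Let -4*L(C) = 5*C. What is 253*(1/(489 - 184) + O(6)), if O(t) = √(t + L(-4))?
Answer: 253/305 + 253*√11 ≈ 839.94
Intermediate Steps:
L(C) = -5*C/4
O(t) = √(5 + t) (O(t) = √(t - 5/4*(-4)) = √(t + 5) = √(5 + t))
253*(1/(489 - 184) + O(6)) = 253*(1/(489 - 184) + √(5 + 6)) = 253*(1/305 + √11) = 253/305 + 253*√11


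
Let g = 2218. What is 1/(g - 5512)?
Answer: -1/3294 ≈ -0.00030358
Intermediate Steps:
1/(g - 5512) = 1/(2218 - 5512) = 1/(-3294) = -1/3294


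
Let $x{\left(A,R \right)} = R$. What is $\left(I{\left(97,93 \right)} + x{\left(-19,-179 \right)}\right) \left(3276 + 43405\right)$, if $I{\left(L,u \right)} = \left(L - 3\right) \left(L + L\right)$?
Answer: $842918817$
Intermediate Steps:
$I{\left(L,u \right)} = 2 L \left(-3 + L\right)$ ($I{\left(L,u \right)} = \left(-3 + L\right) 2 L = 2 L \left(-3 + L\right)$)
$\left(I{\left(97,93 \right)} + x{\left(-19,-179 \right)}\right) \left(3276 + 43405\right) = \left(2 \cdot 97 \left(-3 + 97\right) - 179\right) \left(3276 + 43405\right) = \left(2 \cdot 97 \cdot 94 - 179\right) 46681 = \left(18236 - 179\right) 46681 = 18057 \cdot 46681 = 842918817$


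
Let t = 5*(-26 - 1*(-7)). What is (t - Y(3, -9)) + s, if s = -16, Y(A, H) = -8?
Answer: -103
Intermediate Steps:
t = -95 (t = 5*(-26 + 7) = 5*(-19) = -95)
(t - Y(3, -9)) + s = (-95 - 1*(-8)) - 16 = (-95 + 8) - 16 = -87 - 16 = -103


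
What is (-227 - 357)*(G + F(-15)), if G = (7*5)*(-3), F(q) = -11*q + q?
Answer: -26280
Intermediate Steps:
F(q) = -10*q
G = -105 (G = 35*(-3) = -105)
(-227 - 357)*(G + F(-15)) = (-227 - 357)*(-105 - 10*(-15)) = -584*(-105 + 150) = -584*45 = -26280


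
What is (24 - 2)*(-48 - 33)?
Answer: -1782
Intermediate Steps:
(24 - 2)*(-48 - 33) = 22*(-81) = -1782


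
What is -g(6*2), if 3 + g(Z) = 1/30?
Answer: 89/30 ≈ 2.9667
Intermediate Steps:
g(Z) = -89/30 (g(Z) = -3 + 1/30 = -89/30)
-g(6*2) = -1*(-89/30) = 89/30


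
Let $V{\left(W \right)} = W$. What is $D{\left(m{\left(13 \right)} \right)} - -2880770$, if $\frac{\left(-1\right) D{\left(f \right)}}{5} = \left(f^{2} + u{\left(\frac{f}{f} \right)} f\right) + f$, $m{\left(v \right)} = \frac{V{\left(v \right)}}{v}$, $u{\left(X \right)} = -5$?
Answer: $2880785$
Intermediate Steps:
$m{\left(v \right)} = 1$ ($m{\left(v \right)} = \frac{v}{v} = 1$)
$D{\left(f \right)} = - 5 f^{2} + 20 f$ ($D{\left(f \right)} = - 5 \left(\left(f^{2} - 5 f\right) + f\right) = - 5 \left(f^{2} - 4 f\right) = - 5 f^{2} + 20 f$)
$D{\left(m{\left(13 \right)} \right)} - -2880770 = 5 \cdot 1 \left(4 - 1\right) - -2880770 = 5 \cdot 1 \left(4 - 1\right) + 2880770 = 5 \cdot 1 \cdot 3 + 2880770 = 15 + 2880770 = 2880785$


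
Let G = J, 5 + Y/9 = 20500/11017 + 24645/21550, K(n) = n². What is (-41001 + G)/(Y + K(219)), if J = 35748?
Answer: -83143205770/758830761819 ≈ -0.10957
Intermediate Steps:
Y = -852827013/47483270 (Y = -45 + 9*(20500/11017 + 24645/21550) = -45 + 9*(20500*(1/11017) + 24645*(1/21550)) = -45 + 9*(20500/11017 + 4929/4310) = -45 + 9*(142657793/47483270) = -45 + 1283920137/47483270 = -852827013/47483270 ≈ -17.961)
G = 35748
(-41001 + G)/(Y + K(219)) = (-41001 + 35748)/(-852827013/47483270 + 219²) = -5253/(-852827013/47483270 + 47961) = -5253/2276492285457/47483270 = -5253*47483270/2276492285457 = -83143205770/758830761819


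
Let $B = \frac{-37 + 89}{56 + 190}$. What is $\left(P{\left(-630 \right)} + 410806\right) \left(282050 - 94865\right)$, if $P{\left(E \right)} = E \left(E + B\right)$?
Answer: $\frac{6197786321910}{41} \approx 1.5117 \cdot 10^{11}$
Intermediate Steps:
$B = \frac{26}{123}$ ($B = \frac{52}{246} = 52 \cdot \frac{1}{246} = \frac{26}{123} \approx 0.21138$)
$P{\left(E \right)} = E \left(\frac{26}{123} + E\right)$ ($P{\left(E \right)} = E \left(E + \frac{26}{123}\right) = E \left(\frac{26}{123} + E\right)$)
$\left(P{\left(-630 \right)} + 410806\right) \left(282050 - 94865\right) = \left(\frac{1}{123} \left(-630\right) \left(26 + 123 \left(-630\right)\right) + 410806\right) \left(282050 - 94865\right) = \left(\frac{1}{123} \left(-630\right) \left(26 - 77490\right) + 410806\right) 187185 = \left(\frac{1}{123} \left(-630\right) \left(-77464\right) + 410806\right) 187185 = \left(\frac{16267440}{41} + 410806\right) 187185 = \frac{33110486}{41} \cdot 187185 = \frac{6197786321910}{41}$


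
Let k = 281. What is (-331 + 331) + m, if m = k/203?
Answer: 281/203 ≈ 1.3842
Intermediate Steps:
m = 281/203 ≈ 1.3842
(-331 + 331) + m = (-331 + 331) + 281/203 = 0 + 281/203 = 281/203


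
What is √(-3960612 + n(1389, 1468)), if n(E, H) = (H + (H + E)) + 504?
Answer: 13*I*√23407 ≈ 1988.9*I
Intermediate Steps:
n(E, H) = 504 + E + 2*H (n(E, H) = (H + (E + H)) + 504 = (E + 2*H) + 504 = 504 + E + 2*H)
√(-3960612 + n(1389, 1468)) = √(-3960612 + (504 + 1389 + 2*1468)) = √(-3960612 + (504 + 1389 + 2936)) = √(-3960612 + 4829) = √(-3955783) = 13*I*√23407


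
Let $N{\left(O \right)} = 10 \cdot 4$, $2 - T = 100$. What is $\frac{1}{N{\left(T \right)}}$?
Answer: $\frac{1}{40} \approx 0.025$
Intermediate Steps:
$T = -98$ ($T = 2 - 100 = -98$)
$N{\left(O \right)} = 40$
$\frac{1}{N{\left(T \right)}} = \frac{1}{40}$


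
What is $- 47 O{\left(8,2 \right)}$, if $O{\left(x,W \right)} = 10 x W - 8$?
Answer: $-7144$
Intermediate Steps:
$O{\left(x,W \right)} = -8 + 10 W x$ ($O{\left(x,W \right)} = 10 W x - 8 = -8 + 10 W x$)
$- 47 O{\left(8,2 \right)} = - 47 \left(-8 + 10 \cdot 2 \cdot 8\right) = - 47 \left(-8 + 160\right) = \left(-47\right) 152 = -7144$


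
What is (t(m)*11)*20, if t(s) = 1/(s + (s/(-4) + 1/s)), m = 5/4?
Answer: 17600/139 ≈ 126.62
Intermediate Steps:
m = 5/4 (m = 5*(¼) = 5/4 ≈ 1.2500)
t(s) = 1/(1/s + 3*s/4) (t(s) = 1/(s + (s*(-¼) + 1/s)) = 1/(s + (-s/4 + 1/s)) = 1/(s + (1/s - s/4)) = 1/(1/s + 3*s/4))
(t(m)*11)*20 = ((4*(5/4)/(4 + 3*(5/4)²))*11)*20 = ((4*(5/4)/(4 + 3*(25/16)))*11)*20 = ((4*(5/4)/(4 + 75/16))*11)*20 = ((4*(5/4)/(139/16))*11)*20 = ((4*(5/4)*(16/139))*11)*20 = ((80/139)*11)*20 = (880/139)*20 = 17600/139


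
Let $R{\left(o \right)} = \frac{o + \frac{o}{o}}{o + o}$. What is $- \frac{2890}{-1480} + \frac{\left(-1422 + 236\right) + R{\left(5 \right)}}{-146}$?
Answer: $\frac{544083}{54020} \approx 10.072$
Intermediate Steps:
$R{\left(o \right)} = \frac{1 + o}{2 o}$ ($R{\left(o \right)} = \frac{o + 1}{2 o} = \left(1 + o\right) \frac{1}{2 o} = \frac{1 + o}{2 o}$)
$- \frac{2890}{-1480} + \frac{\left(-1422 + 236\right) + R{\left(5 \right)}}{-146} = - \frac{2890}{-1480} + \frac{\left(-1422 + 236\right) + \frac{1 + 5}{2 \cdot 5}}{-146} = \left(-2890\right) \left(- \frac{1}{1480}\right) + \left(-1186 + \frac{1}{2} \cdot \frac{1}{5} \cdot 6\right) \left(- \frac{1}{146}\right) = \frac{289}{148} + \left(-1186 + \frac{3}{5}\right) \left(- \frac{1}{146}\right) = \frac{289}{148} - - \frac{5927}{730} = \frac{289}{148} + \frac{5927}{730} = \frac{544083}{54020}$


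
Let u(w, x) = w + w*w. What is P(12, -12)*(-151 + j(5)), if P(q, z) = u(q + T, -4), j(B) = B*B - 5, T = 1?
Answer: -23842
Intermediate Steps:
j(B) = -5 + B**2 (j(B) = B**2 - 5 = -5 + B**2)
u(w, x) = w + w**2
P(q, z) = (1 + q)*(2 + q) (P(q, z) = (q + 1)*(1 + (q + 1)) = (1 + q)*(1 + (1 + q)) = (1 + q)*(2 + q))
P(12, -12)*(-151 + j(5)) = ((1 + 12)*(2 + 12))*(-151 + (-5 + 5**2)) = (13*14)*(-151 + (-5 + 25)) = 182*(-151 + 20) = 182*(-131) = -23842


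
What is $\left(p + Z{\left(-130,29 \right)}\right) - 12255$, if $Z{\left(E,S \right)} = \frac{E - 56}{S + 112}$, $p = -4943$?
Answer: $- \frac{808368}{47} \approx -17199.0$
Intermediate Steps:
$Z{\left(E,S \right)} = \frac{-56 + E}{112 + S}$
$\left(p + Z{\left(-130,29 \right)}\right) - 12255 = \left(-4943 + \frac{-56 - 130}{112 + 29}\right) - 12255 = \left(-4943 + \frac{1}{141} \left(-186\right)\right) - 12255 = \left(-4943 - \frac{62}{47}\right) - 12255 = - \frac{232383}{47} - 12255 = - \frac{808368}{47}$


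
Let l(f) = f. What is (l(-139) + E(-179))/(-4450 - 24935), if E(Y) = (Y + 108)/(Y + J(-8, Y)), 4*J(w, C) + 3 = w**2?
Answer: 90761/19247175 ≈ 0.0047155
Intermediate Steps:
J(w, C) = -3/4 + w**2/4
E(Y) = (108 + Y)/(61/4 + Y) (E(Y) = (Y + 108)/(Y + (-3/4 + (1/4)*(-8)**2)) = (108 + Y)/(Y + (-3/4 + (1/4)*64)) = (108 + Y)/(Y + (-3/4 + 16)) = (108 + Y)/(Y + 61/4) = (108 + Y)/(61/4 + Y))
(l(-139) + E(-179))/(-4450 - 24935) = (-139 + 4*(108 - 179)/(61 + 4*(-179)))/(-4450 - 24935) = (-139 + 4*(-71)/(61 - 716))/(-29385) = (-139 + 4*(-71)/(-655))*(-1/29385) = (-139 + 4*(-1/655)*(-71))*(-1/29385) = (-139 + 284/655)*(-1/29385) = -90761/655*(-1/29385) = 90761/19247175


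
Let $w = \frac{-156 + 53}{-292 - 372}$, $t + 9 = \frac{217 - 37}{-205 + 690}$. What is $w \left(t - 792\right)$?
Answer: $- \frac{7999083}{64408} \approx -124.19$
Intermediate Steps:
$t = - \frac{837}{97}$ ($t = -9 + \frac{217 - 37}{-205 + 690} = -9 + \frac{180}{485} = -9 + 180 \cdot \frac{1}{485} = -9 + \frac{36}{97} = - \frac{837}{97} \approx -8.6289$)
$w = \frac{103}{664}$ ($w = - \frac{103}{-664} = \left(-103\right) \left(- \frac{1}{664}\right) = \frac{103}{664} \approx 0.15512$)
$w \left(t - 792\right) = \frac{103 \left(- \frac{837}{97} - 792\right)}{664} = \frac{103}{664} \left(- \frac{77661}{97}\right) = - \frac{7999083}{64408}$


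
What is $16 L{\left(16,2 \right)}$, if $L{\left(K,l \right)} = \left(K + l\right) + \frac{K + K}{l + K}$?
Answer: $\frac{2848}{9} \approx 316.44$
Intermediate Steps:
$L{\left(K,l \right)} = K + l + \frac{2 K}{K + l}$ ($L{\left(K,l \right)} = \left(K + l\right) + \frac{2 K}{K + l} = K + l + \frac{2 K}{K + l}$)
$16 L{\left(16,2 \right)} = 16 \frac{16^{2} + 2^{2} + 2 \cdot 16 + 2 \cdot 16 \cdot 2}{16 + 2} = 16 \frac{256 + 4 + 32 + 64}{18} = 16 \cdot \frac{1}{18} \cdot 356 = 16 \cdot \frac{178}{9} = \frac{2848}{9}$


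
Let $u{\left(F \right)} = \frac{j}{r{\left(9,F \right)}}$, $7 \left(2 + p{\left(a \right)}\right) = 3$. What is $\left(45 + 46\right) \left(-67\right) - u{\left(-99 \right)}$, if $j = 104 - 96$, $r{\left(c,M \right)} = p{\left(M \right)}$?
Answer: $- \frac{67011}{11} \approx -6091.9$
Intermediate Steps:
$p{\left(a \right)} = - \frac{11}{7}$ ($p{\left(a \right)} = -2 + \frac{1}{7} \cdot 3 = -2 + \frac{3}{7} = - \frac{11}{7}$)
$r{\left(c,M \right)} = - \frac{11}{7}$
$j = 8$
$u{\left(F \right)} = - \frac{56}{11}$ ($u{\left(F \right)} = \frac{8}{- \frac{11}{7}} = 8 \left(- \frac{7}{11}\right) = - \frac{56}{11}$)
$\left(45 + 46\right) \left(-67\right) - u{\left(-99 \right)} = \left(45 + 46\right) \left(-67\right) - - \frac{56}{11} = 91 \left(-67\right) + \frac{56}{11} = -6097 + \frac{56}{11} = - \frac{67011}{11}$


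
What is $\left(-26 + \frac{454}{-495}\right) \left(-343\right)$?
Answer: $\frac{4570132}{495} \approx 9232.6$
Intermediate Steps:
$\left(-26 + \frac{454}{-495}\right) \left(-343\right) = \left(-26 + 454 \left(- \frac{1}{495}\right)\right) \left(-343\right) = \left(-26 - \frac{454}{495}\right) \left(-343\right) = \left(- \frac{13324}{495}\right) \left(-343\right) = \frac{4570132}{495}$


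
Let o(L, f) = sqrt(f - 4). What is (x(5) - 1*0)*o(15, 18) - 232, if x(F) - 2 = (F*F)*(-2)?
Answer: -232 - 48*sqrt(14) ≈ -411.60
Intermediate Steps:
x(F) = 2 - 2*F**2 (x(F) = 2 + (F*F)*(-2) = 2 + F**2*(-2) = 2 - 2*F**2)
o(L, f) = sqrt(-4 + f)
(x(5) - 1*0)*o(15, 18) - 232 = ((2 - 2*5**2) - 1*0)*sqrt(-4 + 18) - 232 = ((2 - 2*25) + 0)*sqrt(14) - 232 = ((2 - 50) + 0)*sqrt(14) - 232 = (-48 + 0)*sqrt(14) - 232 = -48*sqrt(14) - 232 = -232 - 48*sqrt(14)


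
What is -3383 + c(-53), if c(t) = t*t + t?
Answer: -627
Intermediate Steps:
c(t) = t + t**2 (c(t) = t**2 + t = t + t**2)
-3383 + c(-53) = -3383 - 53*(1 - 53) = -3383 - 53*(-52) = -3383 + 2756 = -627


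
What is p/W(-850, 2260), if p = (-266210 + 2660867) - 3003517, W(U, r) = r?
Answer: -30443/113 ≈ -269.41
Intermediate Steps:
p = -608860 (p = 2394657 - 3003517 = -608860)
p/W(-850, 2260) = -608860/2260 = -608860*1/2260 = -30443/113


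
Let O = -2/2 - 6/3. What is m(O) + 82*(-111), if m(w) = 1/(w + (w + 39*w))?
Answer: -1119547/123 ≈ -9102.0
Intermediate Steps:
O = -3 (O = -2*½ - 6*⅓ = -1 - 2 = -3)
m(w) = 1/(41*w) (m(w) = 1/(w + 40*w) = 1/(41*w))
m(O) + 82*(-111) = (1/41)/(-3) + 82*(-111) = (1/41)*(-⅓) - 9102 = -1/123 - 9102 = -1119547/123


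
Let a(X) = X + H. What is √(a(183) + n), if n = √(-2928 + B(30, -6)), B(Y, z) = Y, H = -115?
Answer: √(68 + 3*I*√322) ≈ 8.7957 + 3.0602*I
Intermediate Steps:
n = 3*I*√322 (n = √(-2928 + 30) = √(-2898) = 3*I*√322 ≈ 53.833*I)
a(X) = -115 + X (a(X) = X - 115 = -115 + X)
√(a(183) + n) = √((-115 + 183) + 3*I*√322) = √(68 + 3*I*√322)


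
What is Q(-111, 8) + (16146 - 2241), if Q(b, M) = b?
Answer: 13794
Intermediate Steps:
Q(-111, 8) + (16146 - 2241) = -111 + (16146 - 2241) = -111 + 13905 = 13794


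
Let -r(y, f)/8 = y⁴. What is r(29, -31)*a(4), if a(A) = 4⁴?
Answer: -1448511488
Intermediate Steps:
r(y, f) = -8*y⁴
a(A) = 256
r(29, -31)*a(4) = -8*29⁴*256 = -8*707281*256 = -5658248*256 = -1448511488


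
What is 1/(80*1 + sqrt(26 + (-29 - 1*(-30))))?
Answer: 80/6373 - 3*sqrt(3)/6373 ≈ 0.011738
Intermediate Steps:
1/(80*1 + sqrt(26 + (-29 - 1*(-30)))) = 1/(80 + sqrt(26 + (-29 + 30))) = 1/(80 + sqrt(26 + 1)) = 1/(80 + sqrt(27)) = 1/(80 + 3*sqrt(3))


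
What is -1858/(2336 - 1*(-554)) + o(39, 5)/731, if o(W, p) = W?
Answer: -36632/62135 ≈ -0.58955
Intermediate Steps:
-1858/(2336 - 1*(-554)) + o(39, 5)/731 = -1858/(2336 - 1*(-554)) + 39/731 = -1858/(2336 + 554) + 39*(1/731) = -1858/2890 + 39/731 = -1858*1/2890 + 39/731 = -929/1445 + 39/731 = -36632/62135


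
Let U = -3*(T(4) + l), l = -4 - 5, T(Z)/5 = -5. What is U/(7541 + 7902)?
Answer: 102/15443 ≈ 0.0066049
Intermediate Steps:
T(Z) = -25 (T(Z) = 5*(-5) = -25)
l = -9
U = 102 (U = -3*(-25 - 9) = -3*(-34) = 102)
U/(7541 + 7902) = 102/(7541 + 7902) = 102/15443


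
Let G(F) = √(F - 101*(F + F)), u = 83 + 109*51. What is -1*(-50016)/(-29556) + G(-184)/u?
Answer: -4168/2463 + √9246/2821 ≈ -1.6582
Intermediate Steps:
u = 5642 (u = 83 + 5559 = 5642)
G(F) = √201*√(-F) (G(F) = √(F - 202*F) = √(-201*F) = √201*√(-F))
-1*(-50016)/(-29556) + G(-184)/u = -1*(-50016)/(-29556) + (√201*√(-1*(-184)))/5642 = 50016*(-1/29556) + (√201*√184)*(1/5642) = -4168/2463 + (√201*(2*√46))*(1/5642) = -4168/2463 + (2*√9246)*(1/5642) = -4168/2463 + √9246/2821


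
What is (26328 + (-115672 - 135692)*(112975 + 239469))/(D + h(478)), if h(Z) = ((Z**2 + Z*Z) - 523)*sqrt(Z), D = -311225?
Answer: -52518007810872/189505967953 - 385116588886392*sqrt(478)/947529839765 ≈ -9163.3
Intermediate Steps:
h(Z) = sqrt(Z)*(-523 + 2*Z**2) (h(Z) = ((Z**2 + Z**2) - 523)*sqrt(Z) = (2*Z**2 - 523)*sqrt(Z) = (-523 + 2*Z**2)*sqrt(Z) = sqrt(Z)*(-523 + 2*Z**2))
(26328 + (-115672 - 135692)*(112975 + 239469))/(D + h(478)) = (26328 + (-115672 - 135692)*(112975 + 239469))/(-311225 + sqrt(478)*(-523 + 2*478**2)) = (26328 - 251364*352444)/(-311225 + sqrt(478)*(-523 + 2*228484)) = (26328 - 88591733616)/(-311225 + sqrt(478)*(-523 + 456968)) = -88591707288/(-311225 + sqrt(478)*456445) = -88591707288/(-311225 + 456445*sqrt(478))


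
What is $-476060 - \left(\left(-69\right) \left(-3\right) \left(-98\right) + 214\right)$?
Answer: $-455988$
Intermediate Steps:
$-476060 - \left(\left(-69\right) \left(-3\right) \left(-98\right) + 214\right) = -476060 - \left(207 \left(-98\right) + 214\right) = -476060 - \left(-20286 + 214\right) = -476060 - -20072 = -476060 + 20072 = -455988$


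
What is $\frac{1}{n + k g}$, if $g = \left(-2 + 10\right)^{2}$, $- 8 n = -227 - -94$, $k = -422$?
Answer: $- \frac{8}{215931} \approx -3.7049 \cdot 10^{-5}$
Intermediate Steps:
$n = \frac{133}{8}$ ($n = - \frac{-227 - -94}{8} = - \frac{-227 + 94}{8} = \left(- \frac{1}{8}\right) \left(-133\right) = \frac{133}{8} \approx 16.625$)
$g = 64$ ($g = 8^{2} = 64$)
$\frac{1}{n + k g} = \frac{1}{\frac{133}{8} - 27008} = \frac{1}{- \frac{215931}{8}} = - \frac{8}{215931}$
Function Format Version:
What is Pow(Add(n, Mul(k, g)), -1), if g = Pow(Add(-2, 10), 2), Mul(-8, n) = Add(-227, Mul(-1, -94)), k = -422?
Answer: Rational(-8, 215931) ≈ -3.7049e-5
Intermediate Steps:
n = Rational(133, 8) (n = Mul(Rational(-1, 8), Add(-227, Mul(-1, -94))) = Mul(Rational(-1, 8), Add(-227, 94)) = Mul(Rational(-1, 8), -133) = Rational(133, 8) ≈ 16.625)
g = 64 (g = Pow(8, 2) = 64)
Pow(Add(n, Mul(k, g)), -1) = Pow(Add(Rational(133, 8), Mul(-422, 64)), -1) = Pow(Add(Rational(133, 8), -27008), -1) = Pow(Rational(-215931, 8), -1) = Rational(-8, 215931)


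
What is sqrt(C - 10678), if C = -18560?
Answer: I*sqrt(29238) ≈ 170.99*I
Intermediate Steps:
sqrt(C - 10678) = sqrt(-18560 - 10678) = sqrt(-29238) = I*sqrt(29238)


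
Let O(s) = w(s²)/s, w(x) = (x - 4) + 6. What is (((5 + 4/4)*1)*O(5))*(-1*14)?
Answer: -2268/5 ≈ -453.60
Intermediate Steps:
w(x) = 2 + x (w(x) = (-4 + x) + 6 = 2 + x)
O(s) = (2 + s²)/s
(((5 + 4/4)*1)*O(5))*(-1*14) = (((5 + 4/4)*1)*(5 + 2/5))*(-1*14) = (((5 + 4*(¼))*1)*(5 + 2*(⅕)))*(-14) = (((5 + 1)*1)*(5 + ⅖))*(-14) = ((6*1)*(27/5))*(-14) = (6*(27/5))*(-14) = (162/5)*(-14) = -2268/5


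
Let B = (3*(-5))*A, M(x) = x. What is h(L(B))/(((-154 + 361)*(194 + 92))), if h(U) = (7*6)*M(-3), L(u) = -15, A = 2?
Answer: -7/3289 ≈ -0.0021283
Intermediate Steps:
B = -30 (B = (3*(-5))*2 = -15*2 = -30)
h(U) = -126 (h(U) = (7*6)*(-3) = 42*(-3) = -126)
h(L(B))/(((-154 + 361)*(194 + 92))) = -126*1/((-154 + 361)*(194 + 92)) = -126/(207*286) = -126/59202 = -126*1/59202 = -7/3289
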